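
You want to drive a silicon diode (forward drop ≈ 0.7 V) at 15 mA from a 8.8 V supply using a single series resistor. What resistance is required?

R ≈ 0.54 kΩ

The resistor drops V_S − V_D = 8.8 − 0.7 = 8.1 V at 15 mA.
R = 8.1 V / 15 mA = 0.54 kΩ.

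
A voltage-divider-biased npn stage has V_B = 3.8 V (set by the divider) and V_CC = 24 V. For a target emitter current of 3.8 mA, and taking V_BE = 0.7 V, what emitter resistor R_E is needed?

R_E ≈ 0.82 kΩ

V_E = V_B − V_BE = 3.8 − 0.7 = 3.1 V.
R_E = V_E / I_E = 3.1 / 3.8 = 0.816 kΩ.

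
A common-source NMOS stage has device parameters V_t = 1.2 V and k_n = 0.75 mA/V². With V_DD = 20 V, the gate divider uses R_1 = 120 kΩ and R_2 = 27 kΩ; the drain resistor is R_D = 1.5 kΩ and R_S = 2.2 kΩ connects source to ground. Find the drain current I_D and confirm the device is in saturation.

I_D ≈ 0.57 mA

V_G = V_DD·R_2/(R_1+R_2) = 20×27/147 = 3.67 V.
Assume saturation: I_D = (k_n/2)(V_GS − V_t)² with V_GS = V_G − I_D·R_S = 3.67 − 2.2·I_D.
Substituting gives 1.82·I_D² − 5.08·I_D + 2.29 = 0, with roots I_D = 0.566 or 2.23 mA.
The root I_D = 2.23 mA gives V_GS = -1.24 V ≤ V_t, so take I_D = 0.566 mA.
Then V_GS = 2.43 V and V_DS = V_DD − I_D(R_D+R_S) = 20 − 0.566×3.7 = 17.9 V.
Saturation requires V_DS ≥ V_GS − V_t = 1.23 V; 17.9 ≥ 1.23 ✓.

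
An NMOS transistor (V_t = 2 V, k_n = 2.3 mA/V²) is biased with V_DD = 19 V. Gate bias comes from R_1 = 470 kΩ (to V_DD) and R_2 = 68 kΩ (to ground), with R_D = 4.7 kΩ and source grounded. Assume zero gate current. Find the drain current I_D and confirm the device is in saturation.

V_G = V_DD·R_2/(R_1+R_2) = 19×68/538 = 2.4 V. With the source grounded, V_GS = V_G = 2.4 V.
Assume saturation: I_D = (k_n/2)(V_GS − V_t)² = (2.3/2)×(2.4 − 2)² = 1.15×0.401² = 0.185 mA.
V_DS = V_DD − I_D·R_D = 19 − 0.185×4.7 = 18.1 V.
Saturation requires V_DS ≥ V_GS − V_t = 0.401 V; 18.1 ≥ 0.401 ✓.

I_D ≈ 0.19 mA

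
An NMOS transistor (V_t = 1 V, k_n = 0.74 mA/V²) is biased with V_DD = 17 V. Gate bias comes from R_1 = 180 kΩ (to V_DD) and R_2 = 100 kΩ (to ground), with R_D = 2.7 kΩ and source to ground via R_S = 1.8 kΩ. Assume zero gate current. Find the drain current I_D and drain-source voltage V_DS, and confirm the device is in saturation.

V_G = V_DD·R_2/(R_1+R_2) = 17×100/280 = 6.07 V.
Assume saturation: I_D = (k_n/2)(V_GS − V_t)² with V_GS = V_G − I_D·R_S = 6.07 − 1.8·I_D.
Substituting gives 1.2·I_D² − 7.76·I_D + 9.52 = 0, with roots I_D = 1.65 or 4.82 mA.
The root I_D = 4.82 mA gives V_GS = -2.61 V ≤ V_t, so take I_D = 1.65 mA.
Then V_GS = 3.11 V and V_DS = V_DD − I_D(R_D+R_S) = 17 − 1.65×4.5 = 9.59 V.
Saturation requires V_DS ≥ V_GS − V_t = 2.11 V; 9.59 ≥ 2.11 ✓.

I_D ≈ 1.6 mA, V_DS ≈ 9.6 V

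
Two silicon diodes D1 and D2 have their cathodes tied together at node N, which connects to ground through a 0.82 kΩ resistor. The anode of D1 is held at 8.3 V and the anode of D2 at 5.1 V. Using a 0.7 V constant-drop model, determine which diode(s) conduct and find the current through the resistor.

Only D1 conducts; I_R ≈ 9.3 mA

Assume both conduct. Then node N would need to be at both 8.3−0.7 = 7.6 V and 5.1−0.7 = 4.4 V, which is impossible.
Assume only D1 conducts: V_N = 8.3 − 0.7 = 7.6 V, so I_R = 7.6/0.82 = 9.27 mA.
Check D2: its anode-to-cathode voltage is 5.1 − 7.6 = -2.5 V < 0.7 V, so it is off. The assumption is consistent.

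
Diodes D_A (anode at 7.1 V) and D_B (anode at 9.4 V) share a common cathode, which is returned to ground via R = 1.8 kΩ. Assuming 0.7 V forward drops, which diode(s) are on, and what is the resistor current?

Assume both conduct. Then node N would need to be at both 7.1−0.7 = 6.4 V and 9.4−0.7 = 8.7 V, which is impossible.
Assume only D_B conducts: V_N = 9.4 − 0.7 = 8.7 V, so I_R = 8.7/1.8 = 4.83 mA.
Check D_A: its anode-to-cathode voltage is 7.1 − 8.7 = -1.6 V < 0.7 V, so it is off. The assumption is consistent.

Only D_B conducts; I_R ≈ 4.8 mA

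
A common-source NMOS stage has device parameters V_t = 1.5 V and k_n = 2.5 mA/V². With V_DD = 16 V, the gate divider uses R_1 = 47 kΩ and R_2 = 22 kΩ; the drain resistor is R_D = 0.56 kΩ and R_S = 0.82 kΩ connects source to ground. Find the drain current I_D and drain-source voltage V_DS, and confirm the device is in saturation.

I_D ≈ 2.6 mA, V_DS ≈ 12 V

V_G = V_DD·R_2/(R_1+R_2) = 16×22/69 = 5.1 V.
Assume saturation: I_D = (k_n/2)(V_GS − V_t)² with V_GS = V_G − I_D·R_S = 5.1 − 0.82·I_D.
Substituting gives 0.84·I_D² − 8.38·I_D + 16.2 = 0, with roots I_D = 2.62 or 7.35 mA.
The root I_D = 7.35 mA gives V_GS = -0.925 V ≤ V_t, so take I_D = 2.62 mA.
Then V_GS = 2.95 V and V_DS = V_DD − I_D(R_D+R_S) = 16 − 2.62×1.38 = 12.4 V.
Saturation requires V_DS ≥ V_GS − V_t = 1.45 V; 12.4 ≥ 1.45 ✓.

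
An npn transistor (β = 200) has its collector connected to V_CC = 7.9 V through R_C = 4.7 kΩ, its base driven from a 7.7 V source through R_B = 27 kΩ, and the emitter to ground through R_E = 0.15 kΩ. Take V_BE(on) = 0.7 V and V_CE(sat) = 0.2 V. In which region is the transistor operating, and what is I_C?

Assume active: I_B = (7.7 − 0.7)/(27 + 201×0.15) = 0.122 mA, I_C = β·I_B = 24.5 mA.
Then V_CE = 7.9 − 24.5×4.7 − 24.6×0.15 = -111 V < 0.2 V — the active assumption fails.
Re-solve with V_CE = 0.2 V. KCL at the emitter: V_E/R_E = (V_BB−0.7−V_E)/R_B + (V_CC−0.2−V_E)/R_C, giving V_E = 0.274 V.
I_C = (V_CC − 0.2 − V_E)/R_C = (7.7 − 0.274)/4.7 = 1.58 mA.
Check: I_B = (7 − 0.274)/27 = 0.249 mA, and β·I_B = 49.8 mA > I_C, confirming saturation.

saturation; I_C ≈ 1.6 mA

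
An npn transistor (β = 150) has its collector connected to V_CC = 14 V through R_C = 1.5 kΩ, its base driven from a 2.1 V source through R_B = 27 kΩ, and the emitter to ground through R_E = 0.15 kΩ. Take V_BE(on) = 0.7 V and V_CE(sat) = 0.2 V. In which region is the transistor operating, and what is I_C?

active; I_C ≈ 4.2 mA

Assume active. Base-emitter loop: I_B = (V_BB − V_BE)/(R_B + (β+1)R_E) = (2.1 − 0.7)/(27 + 151×0.15) = 0.0282 mA.
I_C = β·I_B = 150×0.0282 = 4.23 mA.
V_CE = V_CC − I_C·R_C − I_E·R_E = 14 − 4.23×1.5 − 4.26×0.15 = 7.02 V > V_CE(sat), so the active-region assumption holds.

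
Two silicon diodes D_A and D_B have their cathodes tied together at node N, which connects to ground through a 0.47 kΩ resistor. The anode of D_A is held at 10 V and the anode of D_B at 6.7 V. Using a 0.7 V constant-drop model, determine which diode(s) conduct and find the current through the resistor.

Assume both conduct. Then node N would need to be at both 10−0.7 = 9.3 V and 6.7−0.7 = 6 V, which is impossible.
Assume only D_A conducts: V_N = 10 − 0.7 = 9.3 V, so I_R = 9.3/0.47 = 19.8 mA.
Check D_B: its anode-to-cathode voltage is 6.7 − 9.3 = -2.6 V < 0.7 V, so it is off. The assumption is consistent.

Only D_A conducts; I_R ≈ 20 mA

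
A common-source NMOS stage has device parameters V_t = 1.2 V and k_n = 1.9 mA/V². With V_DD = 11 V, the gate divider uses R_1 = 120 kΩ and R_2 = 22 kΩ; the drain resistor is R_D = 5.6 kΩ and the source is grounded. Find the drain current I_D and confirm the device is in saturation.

V_G = V_DD·R_2/(R_1+R_2) = 11×22/142 = 1.7 V. With the source grounded, V_GS = V_G = 1.7 V.
Assume saturation: I_D = (k_n/2)(V_GS − V_t)² = (1.9/2)×(1.7 − 1.2)² = 0.95×0.504² = 0.242 mA.
V_DS = V_DD − I_D·R_D = 11 − 0.242×5.6 = 9.65 V.
Saturation requires V_DS ≥ V_GS − V_t = 0.504 V; 9.65 ≥ 0.504 ✓.

I_D ≈ 0.24 mA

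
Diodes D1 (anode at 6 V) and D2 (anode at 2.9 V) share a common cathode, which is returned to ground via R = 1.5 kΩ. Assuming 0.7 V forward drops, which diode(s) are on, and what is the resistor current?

Only D1 conducts; I_R ≈ 3.5 mA

Assume both conduct. Then node N would need to be at both 6−0.7 = 5.3 V and 2.9−0.7 = 2.2 V, which is impossible.
Assume only D1 conducts: V_N = 6 − 0.7 = 5.3 V, so I_R = 5.3/1.5 = 3.53 mA.
Check D2: its anode-to-cathode voltage is 2.9 − 5.3 = -2.4 V < 0.7 V, so it is off. The assumption is consistent.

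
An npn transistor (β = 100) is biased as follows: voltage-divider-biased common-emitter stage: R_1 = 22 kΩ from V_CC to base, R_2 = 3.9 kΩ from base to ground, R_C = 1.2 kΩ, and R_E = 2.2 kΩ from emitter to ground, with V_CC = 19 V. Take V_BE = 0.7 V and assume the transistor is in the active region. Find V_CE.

Thevenize the base divider: V_Th = V_CC·R_2/(R_1+R_2) = 19×3.9/25.9 = 2.86 V, R_Th = R_1‖R_2 = 3.31 kΩ.
Base-emitter loop: V_Th = I_B·R_Th + V_BE + (β+1)I_B·R_E, so I_B = (2.86 − 0.7) / (3.31 + 101×2.2) = 0.00958 mA.
I_C = β·I_B = 100×0.00958 = 0.958 mA, and I_E = (β+1)I_B = 0.968 mA.
V_CE = V_CC − I_C·R_C − I_E·R_E = 19 − 0.958×1.2 − 0.968×2.2 = 15.7 V.
V_CE = 15.7 V > 0.2 V confirms active-region operation.

V_CE ≈ 16 V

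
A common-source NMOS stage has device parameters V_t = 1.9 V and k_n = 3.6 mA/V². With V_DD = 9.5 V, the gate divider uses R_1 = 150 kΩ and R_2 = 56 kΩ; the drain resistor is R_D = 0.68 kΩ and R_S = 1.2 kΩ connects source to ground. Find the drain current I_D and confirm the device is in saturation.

I_D ≈ 0.26 mA

V_G = V_DD·R_2/(R_1+R_2) = 9.5×56/206 = 2.58 V.
Assume saturation: I_D = (k_n/2)(V_GS − V_t)² with V_GS = V_G − I_D·R_S = 2.58 − 1.2·I_D.
Substituting gives 2.59·I_D² − 3.95·I_D + 0.839 = 0, with roots I_D = 0.255 or 1.27 mA.
The root I_D = 1.27 mA gives V_GS = 1.06 V ≤ V_t, so take I_D = 0.255 mA.
Then V_GS = 2.28 V and V_DS = V_DD − I_D(R_D+R_S) = 9.5 − 0.255×1.88 = 9.02 V.
Saturation requires V_DS ≥ V_GS − V_t = 0.376 V; 9.02 ≥ 0.376 ✓.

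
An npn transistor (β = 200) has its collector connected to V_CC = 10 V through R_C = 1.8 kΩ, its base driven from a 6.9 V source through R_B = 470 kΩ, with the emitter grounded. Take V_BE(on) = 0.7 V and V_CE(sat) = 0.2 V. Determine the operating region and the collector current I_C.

Assume active. Base-emitter loop: I_B = (V_BB − V_BE)/R_B = (6.9 − 0.7)/470 = 0.0132 mA.
I_C = β·I_B = 200×0.0132 = 2.64 mA.
V_CE = V_CC − I_C·R_C = 10 − 2.64×1.8 = 5.25 V > V_CE(sat), so the active-region assumption holds.

active; I_C ≈ 2.6 mA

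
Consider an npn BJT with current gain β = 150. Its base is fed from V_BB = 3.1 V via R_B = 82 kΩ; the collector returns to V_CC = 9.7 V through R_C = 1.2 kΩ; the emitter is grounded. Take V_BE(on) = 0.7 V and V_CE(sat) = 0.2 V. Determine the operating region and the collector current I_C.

active; I_C ≈ 4.4 mA

Assume active. Base-emitter loop: I_B = (V_BB − V_BE)/R_B = (3.1 − 0.7)/82 = 0.0293 mA.
I_C = β·I_B = 150×0.0293 = 4.39 mA.
V_CE = V_CC − I_C·R_C = 9.7 − 4.39×1.2 = 4.43 V > V_CE(sat), so the active-region assumption holds.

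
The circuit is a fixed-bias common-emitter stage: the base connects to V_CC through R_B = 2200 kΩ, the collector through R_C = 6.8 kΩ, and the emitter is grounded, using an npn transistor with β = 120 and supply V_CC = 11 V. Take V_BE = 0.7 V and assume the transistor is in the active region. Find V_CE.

Base loop: V_CC = I_B·R_B + V_BE, so I_B = (11 − 0.7)/2200 kΩ = 0.00468 mA.
In the active region I_C = β·I_B = 120 × 0.00468 = 0.562 mA.
Collector loop: V_CE = V_CC − I_C·R_C = 11 − 0.562×6.8 = 7.18 V.
Since V_CE = 7.18 V > V_CE(sat) ≈ 0.2 V, the transistor is in the active region as assumed.

V_CE ≈ 7.2 V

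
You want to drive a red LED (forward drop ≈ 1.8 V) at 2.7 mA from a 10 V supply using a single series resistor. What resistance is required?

R ≈ 3 kΩ

The resistor drops V_S − V_D = 10 − 1.8 = 8.2 V at 2.7 mA.
R = 8.2 V / 2.7 mA = 3.04 kΩ.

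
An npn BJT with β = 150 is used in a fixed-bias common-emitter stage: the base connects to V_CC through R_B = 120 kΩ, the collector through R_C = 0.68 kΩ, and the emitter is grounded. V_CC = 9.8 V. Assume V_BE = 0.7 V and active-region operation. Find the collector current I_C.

I_C ≈ 11 mA

Base loop: V_CC = I_B·R_B + V_BE, so I_B = (9.8 − 0.7)/120 kΩ = 0.0758 mA.
In the active region I_C = β·I_B = 150 × 0.0758 = 11.4 mA.
Collector loop: V_CE = V_CC − I_C·R_C = 9.8 − 11.4×0.68 = 2.06 V.
Since V_CE = 2.06 V > V_CE(sat) ≈ 0.2 V, the transistor is in the active region as assumed.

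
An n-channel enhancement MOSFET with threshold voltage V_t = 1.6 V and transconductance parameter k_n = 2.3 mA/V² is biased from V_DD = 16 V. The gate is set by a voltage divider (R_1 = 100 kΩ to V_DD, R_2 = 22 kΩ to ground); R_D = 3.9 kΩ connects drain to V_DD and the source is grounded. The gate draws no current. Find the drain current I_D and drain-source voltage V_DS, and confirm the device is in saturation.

I_D ≈ 1.9 mA, V_DS ≈ 8.6 V

V_G = V_DD·R_2/(R_1+R_2) = 16×22/122 = 2.89 V. With the source grounded, V_GS = V_G = 2.89 V.
Assume saturation: I_D = (k_n/2)(V_GS − V_t)² = (2.3/2)×(2.89 − 1.6)² = 1.15×1.29² = 1.9 mA.
V_DS = V_DD − I_D·R_D = 16 − 1.9×3.9 = 8.59 V.
Saturation requires V_DS ≥ V_GS − V_t = 1.29 V; 8.59 ≥ 1.29 ✓.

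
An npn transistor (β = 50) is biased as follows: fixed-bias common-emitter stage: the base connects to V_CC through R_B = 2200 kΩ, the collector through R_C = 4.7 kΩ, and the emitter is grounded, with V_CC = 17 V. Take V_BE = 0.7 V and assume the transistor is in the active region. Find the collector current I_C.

Base loop: V_CC = I_B·R_B + V_BE, so I_B = (17 − 0.7)/2200 kΩ = 0.00741 mA.
In the active region I_C = β·I_B = 50 × 0.00741 = 0.37 mA.
Collector loop: V_CE = V_CC − I_C·R_C = 17 − 0.37×4.7 = 15.3 V.
Since V_CE = 15.3 V > V_CE(sat) ≈ 0.2 V, the transistor is in the active region as assumed.

I_C ≈ 0.37 mA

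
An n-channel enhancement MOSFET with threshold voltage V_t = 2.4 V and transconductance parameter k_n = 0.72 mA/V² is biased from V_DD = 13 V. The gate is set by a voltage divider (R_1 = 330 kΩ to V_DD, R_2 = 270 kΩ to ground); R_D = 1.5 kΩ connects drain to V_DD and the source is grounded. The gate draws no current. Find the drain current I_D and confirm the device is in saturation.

I_D ≈ 4.3 mA

V_G = V_DD·R_2/(R_1+R_2) = 13×270/600 = 5.85 V. With the source grounded, V_GS = V_G = 5.85 V.
Assume saturation: I_D = (k_n/2)(V_GS − V_t)² = (0.72/2)×(5.85 − 2.4)² = 0.36×3.45² = 4.28 mA.
V_DS = V_DD − I_D·R_D = 13 − 4.28×1.5 = 6.57 V.
Saturation requires V_DS ≥ V_GS − V_t = 3.45 V; 6.57 ≥ 3.45 ✓.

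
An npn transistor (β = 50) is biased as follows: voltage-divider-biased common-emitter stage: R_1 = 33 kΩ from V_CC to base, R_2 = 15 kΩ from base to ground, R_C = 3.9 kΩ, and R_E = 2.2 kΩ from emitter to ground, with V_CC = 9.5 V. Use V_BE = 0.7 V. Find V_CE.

V_CE ≈ 3.8 V

Thevenize the base divider: V_Th = V_CC·R_2/(R_1+R_2) = 9.5×15/48 = 2.97 V, R_Th = R_1‖R_2 = 10.3 kΩ.
Base-emitter loop: V_Th = I_B·R_Th + V_BE + (β+1)I_B·R_E, so I_B = (2.97 − 0.7) / (10.3 + 51×2.2) = 0.0185 mA.
I_C = β·I_B = 50×0.0185 = 0.926 mA, and I_E = (β+1)I_B = 0.944 mA.
V_CE = V_CC − I_C·R_C − I_E·R_E = 9.5 − 0.926×3.9 − 0.944×2.2 = 3.81 V.
V_CE = 3.81 V > 0.2 V confirms active-region operation.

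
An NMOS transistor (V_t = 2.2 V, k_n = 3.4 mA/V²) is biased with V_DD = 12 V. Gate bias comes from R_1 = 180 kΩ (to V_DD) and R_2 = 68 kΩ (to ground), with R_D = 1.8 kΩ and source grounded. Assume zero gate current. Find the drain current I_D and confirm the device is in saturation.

I_D ≈ 2 mA

V_G = V_DD·R_2/(R_1+R_2) = 12×68/248 = 3.29 V. With the source grounded, V_GS = V_G = 3.29 V.
Assume saturation: I_D = (k_n/2)(V_GS − V_t)² = (3.4/2)×(3.29 − 2.2)² = 1.7×1.09² = 2.02 mA.
V_DS = V_DD − I_D·R_D = 12 − 2.02×1.8 = 8.36 V.
Saturation requires V_DS ≥ V_GS − V_t = 1.09 V; 8.36 ≥ 1.09 ✓.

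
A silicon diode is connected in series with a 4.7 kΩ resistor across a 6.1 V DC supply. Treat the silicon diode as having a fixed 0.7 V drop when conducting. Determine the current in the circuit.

KVL around the loop: 6.1 = V_D + I·R = 0.7 + I × 4.7 kΩ.
So I = (6.1 − 0.7) / 4.7 kΩ = 5.4 / 4.7 = 1.15 mA.

I ≈ 1.1 mA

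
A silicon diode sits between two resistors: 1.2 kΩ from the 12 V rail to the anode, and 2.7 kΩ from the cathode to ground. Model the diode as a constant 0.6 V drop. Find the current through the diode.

The two resistors are in series with the diode, so KVL gives 12 = I·1.2 + 0.6 + I·2.7.
I = (12 − 0.6) / (1.2 + 2.7) kΩ = 11.4 / 3.9 = 2.92 mA.

I ≈ 2.9 mA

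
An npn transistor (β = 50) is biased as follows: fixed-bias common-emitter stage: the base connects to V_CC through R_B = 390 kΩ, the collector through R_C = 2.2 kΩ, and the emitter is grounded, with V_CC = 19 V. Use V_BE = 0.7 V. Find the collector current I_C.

I_C ≈ 2.3 mA

Base loop: V_CC = I_B·R_B + V_BE, so I_B = (19 − 0.7)/390 kΩ = 0.0469 mA.
In the active region I_C = β·I_B = 50 × 0.0469 = 2.35 mA.
Collector loop: V_CE = V_CC − I_C·R_C = 19 − 2.35×2.2 = 13.8 V.
Since V_CE = 13.8 V > V_CE(sat) ≈ 0.2 V, the transistor is in the active region as assumed.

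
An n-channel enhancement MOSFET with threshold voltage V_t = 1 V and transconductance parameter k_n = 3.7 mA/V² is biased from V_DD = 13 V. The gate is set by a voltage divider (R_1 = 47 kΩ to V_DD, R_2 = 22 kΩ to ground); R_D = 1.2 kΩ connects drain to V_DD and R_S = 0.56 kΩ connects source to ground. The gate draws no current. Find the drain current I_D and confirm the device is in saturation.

V_G = V_DD·R_2/(R_1+R_2) = 13×22/69 = 4.14 V.
Assume saturation: I_D = (k_n/2)(V_GS − V_t)² with V_GS = V_G − I_D·R_S = 4.14 − 0.56·I_D.
Substituting gives 0.58·I_D² − 7.52·I_D + 18.3 = 0, with roots I_D = 3.25 or 9.71 mA.
The root I_D = 9.71 mA gives V_GS = -1.29 V ≤ V_t, so take I_D = 3.25 mA.
Then V_GS = 2.33 V and V_DS = V_DD − I_D(R_D+R_S) = 13 − 3.25×1.76 = 7.28 V.
Saturation requires V_DS ≥ V_GS − V_t = 1.33 V; 7.28 ≥ 1.33 ✓.

I_D ≈ 3.2 mA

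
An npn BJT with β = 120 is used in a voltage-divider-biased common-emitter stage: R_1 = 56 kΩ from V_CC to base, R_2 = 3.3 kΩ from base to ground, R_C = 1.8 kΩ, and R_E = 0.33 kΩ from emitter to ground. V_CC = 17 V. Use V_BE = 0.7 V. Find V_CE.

Thevenize the base divider: V_Th = V_CC·R_2/(R_1+R_2) = 17×3.3/59.3 = 0.946 V, R_Th = R_1‖R_2 = 3.12 kΩ.
Base-emitter loop: V_Th = I_B·R_Th + V_BE + (β+1)I_B·R_E, so I_B = (0.946 − 0.7) / (3.12 + 121×0.33) = 0.00572 mA.
I_C = β·I_B = 120×0.00572 = 0.686 mA, and I_E = (β+1)I_B = 0.692 mA.
V_CE = V_CC − I_C·R_C − I_E·R_E = 17 − 0.686×1.8 − 0.692×0.33 = 15.5 V.
V_CE = 15.5 V > 0.2 V confirms active-region operation.

V_CE ≈ 16 V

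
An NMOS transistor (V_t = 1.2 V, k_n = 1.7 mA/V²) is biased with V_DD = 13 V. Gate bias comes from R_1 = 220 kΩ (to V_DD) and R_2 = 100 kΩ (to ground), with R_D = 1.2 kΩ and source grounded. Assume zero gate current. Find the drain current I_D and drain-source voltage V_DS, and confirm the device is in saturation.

V_G = V_DD·R_2/(R_1+R_2) = 13×100/320 = 4.06 V. With the source grounded, V_GS = V_G = 4.06 V.
Assume saturation: I_D = (k_n/2)(V_GS − V_t)² = (1.7/2)×(4.06 − 1.2)² = 0.85×2.86² = 6.96 mA.
V_DS = V_DD − I_D·R_D = 13 − 6.96×1.2 = 4.64 V.
Saturation requires V_DS ≥ V_GS − V_t = 2.86 V; 4.64 ≥ 2.86 ✓.

I_D ≈ 7 mA, V_DS ≈ 4.6 V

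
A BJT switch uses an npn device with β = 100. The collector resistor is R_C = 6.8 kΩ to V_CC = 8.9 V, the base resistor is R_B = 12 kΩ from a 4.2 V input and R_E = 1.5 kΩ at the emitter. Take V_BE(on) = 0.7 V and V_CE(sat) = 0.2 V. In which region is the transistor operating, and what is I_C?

Assume active: I_B = (4.2 − 0.7)/(12 + 101×1.5) = 0.0214 mA, I_C = β·I_B = 2.14 mA.
Then V_CE = 8.9 − 2.14×6.8 − 2.16×1.5 = -8.9 V < 0.2 V — the active assumption fails.
Re-solve with V_CE = 0.2 V. KCL at the emitter: V_E/R_E = (V_BB−0.7−V_E)/R_B + (V_CC−0.2−V_E)/R_C, giving V_E = 1.75 V.
I_C = (V_CC − 0.2 − V_E)/R_C = (8.7 − 1.75)/6.8 = 1.02 mA.
Check: I_B = (3.5 − 1.75)/12 = 0.146 mA, and β·I_B = 14.6 mA > I_C, confirming saturation.

saturation; I_C ≈ 1 mA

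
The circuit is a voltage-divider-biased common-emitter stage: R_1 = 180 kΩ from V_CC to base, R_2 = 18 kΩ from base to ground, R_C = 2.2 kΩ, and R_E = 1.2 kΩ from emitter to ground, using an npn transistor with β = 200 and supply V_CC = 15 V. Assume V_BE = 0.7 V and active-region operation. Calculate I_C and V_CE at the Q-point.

I_C ≈ 0.52 mA, V_CE ≈ 13 V

Thevenize the base divider: V_Th = V_CC·R_2/(R_1+R_2) = 15×18/198 = 1.36 V, R_Th = R_1‖R_2 = 16.4 kΩ.
Base-emitter loop: V_Th = I_B·R_Th + V_BE + (β+1)I_B·R_E, so I_B = (1.36 − 0.7) / (16.4 + 201×1.2) = 0.00258 mA.
I_C = β·I_B = 200×0.00258 = 0.515 mA, and I_E = (β+1)I_B = 0.518 mA.
V_CE = V_CC − I_C·R_C − I_E·R_E = 15 − 0.515×2.2 − 0.518×1.2 = 13.2 V.
V_CE = 13.2 V > 0.2 V confirms active-region operation.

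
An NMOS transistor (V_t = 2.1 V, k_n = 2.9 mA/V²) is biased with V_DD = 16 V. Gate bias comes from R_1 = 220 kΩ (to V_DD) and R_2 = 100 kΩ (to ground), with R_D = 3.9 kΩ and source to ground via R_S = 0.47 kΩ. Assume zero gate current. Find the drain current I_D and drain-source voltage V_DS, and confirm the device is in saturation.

I_D ≈ 3.1 mA, V_DS ≈ 2.6 V

V_G = V_DD·R_2/(R_1+R_2) = 16×100/320 = 5 V.
Assume saturation: I_D = (k_n/2)(V_GS − V_t)² with V_GS = V_G − I_D·R_S = 5 − 0.47·I_D.
Substituting gives 0.32·I_D² − 4.95·I_D + 12.2 = 0, with roots I_D = 3.07 or 12.4 mA.
The root I_D = 12.4 mA gives V_GS = -0.823 V ≤ V_t, so take I_D = 3.07 mA.
Then V_GS = 3.56 V and V_DS = V_DD − I_D(R_D+R_S) = 16 − 3.07×4.37 = 2.57 V.
Saturation requires V_DS ≥ V_GS − V_t = 1.46 V; 2.57 ≥ 1.46 ✓.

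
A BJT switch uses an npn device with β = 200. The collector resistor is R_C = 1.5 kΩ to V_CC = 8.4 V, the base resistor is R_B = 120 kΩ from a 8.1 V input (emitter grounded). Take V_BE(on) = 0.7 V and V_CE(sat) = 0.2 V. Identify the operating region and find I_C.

saturation; I_C ≈ 5.5 mA

Assume active: I_B = (8.1 − 0.7)/120 = 0.0617 mA, giving I_C = β·I_B = 12.3 mA.
But then V_CE = 8.4 − 12.3×1.5 = -10.1 V < V_CE(sat) = 0.2 V — impossible in the active region.
So the transistor is saturated. With V_CE = 0.2 V, I_C = (V_CC − 0.2)/R_C = 8.2/1.5 = 5.47 mA.
Check: β·I_B = 12.3 mA > I_C = 5.47 mA, confirming saturation.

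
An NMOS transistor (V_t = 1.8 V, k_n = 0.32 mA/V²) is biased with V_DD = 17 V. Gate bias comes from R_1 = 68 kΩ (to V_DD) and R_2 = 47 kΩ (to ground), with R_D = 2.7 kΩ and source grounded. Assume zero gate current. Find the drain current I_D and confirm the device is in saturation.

I_D ≈ 4.2 mA

V_G = V_DD·R_2/(R_1+R_2) = 17×47/115 = 6.95 V. With the source grounded, V_GS = V_G = 6.95 V.
Assume saturation: I_D = (k_n/2)(V_GS − V_t)² = (0.32/2)×(6.95 − 1.8)² = 0.16×5.15² = 4.24 mA.
V_DS = V_DD − I_D·R_D = 17 − 4.24×2.7 = 5.55 V.
Saturation requires V_DS ≥ V_GS − V_t = 5.15 V; 5.55 ≥ 5.15 ✓.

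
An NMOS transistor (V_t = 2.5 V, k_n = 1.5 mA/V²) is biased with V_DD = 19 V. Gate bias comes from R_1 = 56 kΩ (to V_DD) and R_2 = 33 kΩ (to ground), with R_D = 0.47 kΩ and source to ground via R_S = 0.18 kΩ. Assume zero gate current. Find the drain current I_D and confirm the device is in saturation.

I_D ≈ 7.6 mA

V_G = V_DD·R_2/(R_1+R_2) = 19×33/89 = 7.04 V.
Assume saturation: I_D = (k_n/2)(V_GS − V_t)² with V_GS = V_G − I_D·R_S = 7.04 − 0.18·I_D.
Substituting gives 0.0243·I_D² − 2.23·I_D + 15.5 = 0, with roots I_D = 7.58 or 84.1 mA.
The root I_D = 84.1 mA gives V_GS = -8.09 V ≤ V_t, so take I_D = 7.58 mA.
Then V_GS = 5.68 V and V_DS = V_DD − I_D(R_D+R_S) = 19 − 7.58×0.65 = 14.1 V.
Saturation requires V_DS ≥ V_GS − V_t = 3.18 V; 14.1 ≥ 3.18 ✓.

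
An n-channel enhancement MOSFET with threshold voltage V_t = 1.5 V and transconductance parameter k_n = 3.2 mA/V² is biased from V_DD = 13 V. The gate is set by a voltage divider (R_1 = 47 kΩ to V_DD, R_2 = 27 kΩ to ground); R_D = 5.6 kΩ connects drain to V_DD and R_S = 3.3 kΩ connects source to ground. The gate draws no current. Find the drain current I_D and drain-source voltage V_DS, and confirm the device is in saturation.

I_D ≈ 0.77 mA, V_DS ≈ 6.1 V

V_G = V_DD·R_2/(R_1+R_2) = 13×27/74 = 4.74 V.
Assume saturation: I_D = (k_n/2)(V_GS − V_t)² with V_GS = V_G − I_D·R_S = 4.74 − 3.3·I_D.
Substituting gives 17.4·I_D² − 35.2·I_D + 16.8 = 0, with roots I_D = 0.772 or 1.25 mA.
The root I_D = 1.25 mA gives V_GS = 0.616 V ≤ V_t, so take I_D = 0.772 mA.
Then V_GS = 2.19 V and V_DS = V_DD − I_D(R_D+R_S) = 13 − 0.772×8.9 = 6.13 V.
Saturation requires V_DS ≥ V_GS − V_t = 0.695 V; 6.13 ≥ 0.695 ✓.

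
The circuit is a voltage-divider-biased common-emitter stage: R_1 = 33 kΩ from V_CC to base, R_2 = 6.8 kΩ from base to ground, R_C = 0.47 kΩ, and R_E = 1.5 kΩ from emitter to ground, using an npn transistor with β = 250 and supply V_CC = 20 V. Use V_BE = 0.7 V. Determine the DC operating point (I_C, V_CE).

I_C ≈ 1.8 mA, V_CE ≈ 16 V

Thevenize the base divider: V_Th = V_CC·R_2/(R_1+R_2) = 20×6.8/39.8 = 3.42 V, R_Th = R_1‖R_2 = 5.64 kΩ.
Base-emitter loop: V_Th = I_B·R_Th + V_BE + (β+1)I_B·R_E, so I_B = (3.42 − 0.7) / (5.64 + 251×1.5) = 0.00711 mA.
I_C = β·I_B = 250×0.00711 = 1.78 mA, and I_E = (β+1)I_B = 1.78 mA.
V_CE = V_CC − I_C·R_C − I_E·R_E = 20 − 1.78×0.47 − 1.78×1.5 = 16.5 V.
V_CE = 16.5 V > 0.2 V confirms active-region operation.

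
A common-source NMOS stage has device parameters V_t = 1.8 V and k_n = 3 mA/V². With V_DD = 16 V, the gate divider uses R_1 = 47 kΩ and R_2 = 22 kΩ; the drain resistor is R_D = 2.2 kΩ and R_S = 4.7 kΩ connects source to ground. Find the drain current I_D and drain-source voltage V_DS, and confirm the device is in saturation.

V_G = V_DD·R_2/(R_1+R_2) = 16×22/69 = 5.1 V.
Assume saturation: I_D = (k_n/2)(V_GS − V_t)² with V_GS = V_G − I_D·R_S = 5.1 − 4.7·I_D.
Substituting gives 33.1·I_D² − 47.6·I_D + 16.3 = 0, with roots I_D = 0.571 or 0.864 mA.
The root I_D = 0.864 mA gives V_GS = 1.04 V ≤ V_t, so take I_D = 0.571 mA.
Then V_GS = 2.42 V and V_DS = V_DD − I_D(R_D+R_S) = 16 − 0.571×6.9 = 12.1 V.
Saturation requires V_DS ≥ V_GS − V_t = 0.617 V; 12.1 ≥ 0.617 ✓.

I_D ≈ 0.57 mA, V_DS ≈ 12 V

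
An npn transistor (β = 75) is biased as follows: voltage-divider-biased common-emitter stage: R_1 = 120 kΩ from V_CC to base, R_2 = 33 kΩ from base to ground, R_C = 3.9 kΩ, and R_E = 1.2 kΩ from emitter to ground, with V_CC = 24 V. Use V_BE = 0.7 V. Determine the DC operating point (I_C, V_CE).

I_C ≈ 2.9 mA, V_CE ≈ 9.3 V

Thevenize the base divider: V_Th = V_CC·R_2/(R_1+R_2) = 24×33/153 = 5.18 V, R_Th = R_1‖R_2 = 25.9 kΩ.
Base-emitter loop: V_Th = I_B·R_Th + V_BE + (β+1)I_B·R_E, so I_B = (5.18 − 0.7) / (25.9 + 76×1.2) = 0.0382 mA.
I_C = β·I_B = 75×0.0382 = 2.87 mA, and I_E = (β+1)I_B = 2.91 mA.
V_CE = V_CC − I_C·R_C − I_E·R_E = 24 − 2.87×3.9 − 2.91×1.2 = 9.33 V.
V_CE = 9.33 V > 0.2 V confirms active-region operation.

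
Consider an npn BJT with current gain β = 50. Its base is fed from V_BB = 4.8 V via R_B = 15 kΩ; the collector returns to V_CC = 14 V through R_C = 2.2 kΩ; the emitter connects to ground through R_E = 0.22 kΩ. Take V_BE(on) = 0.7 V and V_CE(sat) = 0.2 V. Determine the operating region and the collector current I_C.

saturation; I_C ≈ 5.7 mA

Assume active: I_B = (4.8 − 0.7)/(15 + 51×0.22) = 0.156 mA, I_C = β·I_B = 7.82 mA.
Then V_CE = 14 − 7.82×2.2 − 7.97×0.22 = -4.96 V < 0.2 V — the active assumption fails.
Re-solve with V_CE = 0.2 V. KCL at the emitter: V_E/R_E = (V_BB−0.7−V_E)/R_B + (V_CC−0.2−V_E)/R_C, giving V_E = 1.29 V.
I_C = (V_CC − 0.2 − V_E)/R_C = (13.8 − 1.29)/2.2 = 5.69 mA.
Check: I_B = (4.1 − 1.29)/15 = 0.187 mA, and β·I_B = 9.36 mA > I_C, confirming saturation.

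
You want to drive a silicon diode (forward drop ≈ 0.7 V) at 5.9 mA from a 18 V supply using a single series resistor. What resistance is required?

The resistor drops V_S − V_D = 18 − 0.7 = 17.3 V at 5.9 mA.
R = 17.3 V / 5.9 mA = 2.93 kΩ.

R ≈ 2.9 kΩ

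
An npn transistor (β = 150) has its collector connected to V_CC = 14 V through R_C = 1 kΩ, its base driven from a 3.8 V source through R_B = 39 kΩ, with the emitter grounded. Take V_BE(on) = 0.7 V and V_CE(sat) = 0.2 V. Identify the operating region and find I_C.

active; I_C ≈ 12 mA

Assume active. Base-emitter loop: I_B = (V_BB − V_BE)/R_B = (3.8 − 0.7)/39 = 0.0795 mA.
I_C = β·I_B = 150×0.0795 = 11.9 mA.
V_CE = V_CC − I_C·R_C = 14 − 11.9×1 = 2.08 V > V_CE(sat), so the active-region assumption holds.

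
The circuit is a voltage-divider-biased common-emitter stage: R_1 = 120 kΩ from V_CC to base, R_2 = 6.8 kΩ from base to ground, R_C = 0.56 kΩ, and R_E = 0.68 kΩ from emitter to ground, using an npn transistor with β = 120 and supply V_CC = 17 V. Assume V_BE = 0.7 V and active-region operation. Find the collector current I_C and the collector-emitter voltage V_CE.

I_C ≈ 0.29 mA, V_CE ≈ 17 V

Thevenize the base divider: V_Th = V_CC·R_2/(R_1+R_2) = 17×6.8/127 = 0.912 V, R_Th = R_1‖R_2 = 6.44 kΩ.
Base-emitter loop: V_Th = I_B·R_Th + V_BE + (β+1)I_B·R_E, so I_B = (0.912 − 0.7) / (6.44 + 121×0.68) = 0.00239 mA.
I_C = β·I_B = 120×0.00239 = 0.286 mA, and I_E = (β+1)I_B = 0.289 mA.
V_CE = V_CC − I_C·R_C − I_E·R_E = 17 − 0.286×0.56 − 0.289×0.68 = 16.6 V.
V_CE = 16.6 V > 0.2 V confirms active-region operation.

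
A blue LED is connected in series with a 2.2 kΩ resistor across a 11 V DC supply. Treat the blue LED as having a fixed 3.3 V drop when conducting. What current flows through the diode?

I ≈ 3.5 mA

KVL around the loop: 11 = V_D + I·R = 3.3 + I × 2.2 kΩ.
So I = (11 − 3.3) / 2.2 kΩ = 7.7 / 2.2 = 3.5 mA.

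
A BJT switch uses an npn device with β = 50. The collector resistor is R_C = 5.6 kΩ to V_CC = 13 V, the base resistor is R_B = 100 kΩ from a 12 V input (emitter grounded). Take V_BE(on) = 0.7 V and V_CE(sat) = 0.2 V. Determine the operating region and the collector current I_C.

saturation; I_C ≈ 2.3 mA

Assume active: I_B = (12 − 0.7)/100 = 0.113 mA, giving I_C = β·I_B = 5.65 mA.
But then V_CE = 13 − 5.65×5.6 = -18.6 V < V_CE(sat) = 0.2 V — impossible in the active region.
So the transistor is saturated. With V_CE = 0.2 V, I_C = (V_CC − 0.2)/R_C = 12.8/5.6 = 2.29 mA.
Check: β·I_B = 5.65 mA > I_C = 2.29 mA, confirming saturation.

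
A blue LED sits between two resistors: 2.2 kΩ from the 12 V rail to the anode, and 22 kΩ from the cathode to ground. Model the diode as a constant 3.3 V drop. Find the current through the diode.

I ≈ 0.36 mA

The two resistors are in series with the diode, so KVL gives 12 = I·2.2 + 3.3 + I·22.
I = (12 − 3.3) / (2.2 + 22) kΩ = 8.7 / 24.2 = 0.36 mA.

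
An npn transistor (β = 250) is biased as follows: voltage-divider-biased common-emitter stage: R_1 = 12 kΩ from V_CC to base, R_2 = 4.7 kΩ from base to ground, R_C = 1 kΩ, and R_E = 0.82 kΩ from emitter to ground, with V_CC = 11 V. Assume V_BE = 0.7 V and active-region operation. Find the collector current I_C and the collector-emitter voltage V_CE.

Thevenize the base divider: V_Th = V_CC·R_2/(R_1+R_2) = 11×4.7/16.7 = 3.1 V, R_Th = R_1‖R_2 = 3.38 kΩ.
Base-emitter loop: V_Th = I_B·R_Th + V_BE + (β+1)I_B·R_E, so I_B = (3.1 − 0.7) / (3.38 + 251×0.82) = 0.0115 mA.
I_C = β·I_B = 250×0.0115 = 2.86 mA, and I_E = (β+1)I_B = 2.87 mA.
V_CE = V_CC − I_C·R_C − I_E·R_E = 11 − 2.86×1 − 2.87×0.82 = 5.78 V.
V_CE = 5.78 V > 0.2 V confirms active-region operation.

I_C ≈ 2.9 mA, V_CE ≈ 5.8 V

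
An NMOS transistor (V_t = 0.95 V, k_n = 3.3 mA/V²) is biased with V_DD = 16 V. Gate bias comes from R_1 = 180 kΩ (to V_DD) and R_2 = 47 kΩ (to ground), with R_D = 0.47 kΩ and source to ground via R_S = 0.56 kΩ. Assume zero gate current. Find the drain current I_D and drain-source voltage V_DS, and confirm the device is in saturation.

I_D ≈ 2.2 mA, V_DS ≈ 14 V

V_G = V_DD·R_2/(R_1+R_2) = 16×47/227 = 3.31 V.
Assume saturation: I_D = (k_n/2)(V_GS − V_t)² with V_GS = V_G − I_D·R_S = 3.31 − 0.56·I_D.
Substituting gives 0.517·I_D² − 5.37·I_D + 9.21 = 0, with roots I_D = 2.17 or 8.2 mA.
The root I_D = 8.2 mA gives V_GS = -1.28 V ≤ V_t, so take I_D = 2.17 mA.
Then V_GS = 2.1 V and V_DS = V_DD − I_D(R_D+R_S) = 16 − 2.17×1.03 = 13.8 V.
Saturation requires V_DS ≥ V_GS − V_t = 1.15 V; 13.8 ≥ 1.15 ✓.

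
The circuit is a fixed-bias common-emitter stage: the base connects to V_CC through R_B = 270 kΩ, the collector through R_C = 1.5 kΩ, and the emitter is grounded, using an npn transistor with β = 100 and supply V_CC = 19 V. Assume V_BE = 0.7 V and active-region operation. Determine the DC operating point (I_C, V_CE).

Base loop: V_CC = I_B·R_B + V_BE, so I_B = (19 − 0.7)/270 kΩ = 0.0678 mA.
In the active region I_C = β·I_B = 100 × 0.0678 = 6.78 mA.
Collector loop: V_CE = V_CC − I_C·R_C = 19 − 6.78×1.5 = 8.83 V.
Since V_CE = 8.83 V > V_CE(sat) ≈ 0.2 V, the transistor is in the active region as assumed.

I_C ≈ 6.8 mA, V_CE ≈ 8.8 V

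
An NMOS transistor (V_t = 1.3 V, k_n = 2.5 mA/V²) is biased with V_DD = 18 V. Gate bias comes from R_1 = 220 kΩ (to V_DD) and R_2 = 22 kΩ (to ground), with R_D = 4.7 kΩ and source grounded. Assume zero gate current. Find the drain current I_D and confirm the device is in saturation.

V_G = V_DD·R_2/(R_1+R_2) = 18×22/242 = 1.64 V. With the source grounded, V_GS = V_G = 1.64 V.
Assume saturation: I_D = (k_n/2)(V_GS − V_t)² = (2.5/2)×(1.64 − 1.3)² = 1.25×0.336² = 0.141 mA.
V_DS = V_DD − I_D·R_D = 18 − 0.141×4.7 = 17.3 V.
Saturation requires V_DS ≥ V_GS − V_t = 0.336 V; 17.3 ≥ 0.336 ✓.

I_D ≈ 0.14 mA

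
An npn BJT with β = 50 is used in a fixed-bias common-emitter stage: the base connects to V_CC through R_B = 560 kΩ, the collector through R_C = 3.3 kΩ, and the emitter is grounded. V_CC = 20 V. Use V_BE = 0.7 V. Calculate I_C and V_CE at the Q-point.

Base loop: V_CC = I_B·R_B + V_BE, so I_B = (20 − 0.7)/560 kΩ = 0.0345 mA.
In the active region I_C = β·I_B = 50 × 0.0345 = 1.72 mA.
Collector loop: V_CE = V_CC − I_C·R_C = 20 − 1.72×3.3 = 14.3 V.
Since V_CE = 14.3 V > V_CE(sat) ≈ 0.2 V, the transistor is in the active region as assumed.

I_C ≈ 1.7 mA, V_CE ≈ 14 V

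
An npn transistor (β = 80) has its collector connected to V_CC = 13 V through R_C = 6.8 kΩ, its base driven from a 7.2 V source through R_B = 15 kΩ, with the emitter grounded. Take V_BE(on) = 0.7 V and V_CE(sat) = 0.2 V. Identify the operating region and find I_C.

saturation; I_C ≈ 1.9 mA

Assume active: I_B = (7.2 − 0.7)/15 = 0.433 mA, giving I_C = β·I_B = 34.7 mA.
But then V_CE = 13 − 34.7×6.8 = -223 V < V_CE(sat) = 0.2 V — impossible in the active region.
So the transistor is saturated. With V_CE = 0.2 V, I_C = (V_CC − 0.2)/R_C = 12.8/6.8 = 1.88 mA.
Check: β·I_B = 34.7 mA > I_C = 1.88 mA, confirming saturation.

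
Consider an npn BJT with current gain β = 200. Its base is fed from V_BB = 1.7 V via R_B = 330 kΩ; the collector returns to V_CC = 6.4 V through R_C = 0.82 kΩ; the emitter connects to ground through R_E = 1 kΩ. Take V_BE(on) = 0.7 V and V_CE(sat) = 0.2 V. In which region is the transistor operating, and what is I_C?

active; I_C ≈ 0.38 mA

Assume active. Base-emitter loop: I_B = (V_BB − V_BE)/(R_B + (β+1)R_E) = (1.7 − 0.7)/(330 + 201×1) = 0.00188 mA.
I_C = β·I_B = 200×0.00188 = 0.377 mA.
V_CE = V_CC − I_C·R_C − I_E·R_E = 6.4 − 0.377×0.82 − 0.379×1 = 5.71 V > V_CE(sat), so the active-region assumption holds.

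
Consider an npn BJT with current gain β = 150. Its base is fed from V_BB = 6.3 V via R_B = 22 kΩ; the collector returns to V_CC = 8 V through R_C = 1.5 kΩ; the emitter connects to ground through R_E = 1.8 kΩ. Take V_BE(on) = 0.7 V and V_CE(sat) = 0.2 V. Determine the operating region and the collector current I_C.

saturation; I_C ≈ 2.3 mA

Assume active: I_B = (6.3 − 0.7)/(22 + 151×1.8) = 0.0191 mA, I_C = β·I_B = 2.86 mA.
Then V_CE = 8 − 2.86×1.5 − 2.88×1.8 = -1.47 V < 0.2 V — the active assumption fails.
Re-solve with V_CE = 0.2 V. KCL at the emitter: V_E/R_E = (V_BB−0.7−V_E)/R_B + (V_CC−0.2−V_E)/R_C, giving V_E = 4.3 V.
I_C = (V_CC − 0.2 − V_E)/R_C = (7.8 − 4.3)/1.5 = 2.33 mA.
Check: I_B = (5.6 − 4.3)/22 = 0.059 mA, and β·I_B = 8.84 mA > I_C, confirming saturation.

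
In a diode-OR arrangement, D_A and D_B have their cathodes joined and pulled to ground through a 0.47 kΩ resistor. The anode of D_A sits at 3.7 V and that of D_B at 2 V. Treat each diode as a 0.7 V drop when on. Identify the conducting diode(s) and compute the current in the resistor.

Assume both conduct. Then node N would need to be at both 3.7−0.7 = 3 V and 2−0.7 = 1.3 V, which is impossible.
Assume only D_A conducts: V_N = 3.7 − 0.7 = 3 V, so I_R = 3/0.47 = 6.38 mA.
Check D_B: its anode-to-cathode voltage is 2 − 3 = -1 V < 0.7 V, so it is off. The assumption is consistent.

Only D_A conducts; I_R ≈ 6.4 mA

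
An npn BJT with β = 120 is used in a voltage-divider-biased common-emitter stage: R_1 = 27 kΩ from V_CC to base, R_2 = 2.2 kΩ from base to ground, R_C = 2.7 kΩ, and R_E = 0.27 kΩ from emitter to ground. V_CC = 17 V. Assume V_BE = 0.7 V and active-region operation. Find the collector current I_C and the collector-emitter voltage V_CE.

I_C ≈ 2 mA, V_CE ≈ 11 V

Thevenize the base divider: V_Th = V_CC·R_2/(R_1+R_2) = 17×2.2/29.2 = 1.28 V, R_Th = R_1‖R_2 = 2.03 kΩ.
Base-emitter loop: V_Th = I_B·R_Th + V_BE + (β+1)I_B·R_E, so I_B = (1.28 − 0.7) / (2.03 + 121×0.27) = 0.0167 mA.
I_C = β·I_B = 120×0.0167 = 2.01 mA, and I_E = (β+1)I_B = 2.03 mA.
V_CE = V_CC − I_C·R_C − I_E·R_E = 17 − 2.01×2.7 − 2.03×0.27 = 11 V.
V_CE = 11 V > 0.2 V confirms active-region operation.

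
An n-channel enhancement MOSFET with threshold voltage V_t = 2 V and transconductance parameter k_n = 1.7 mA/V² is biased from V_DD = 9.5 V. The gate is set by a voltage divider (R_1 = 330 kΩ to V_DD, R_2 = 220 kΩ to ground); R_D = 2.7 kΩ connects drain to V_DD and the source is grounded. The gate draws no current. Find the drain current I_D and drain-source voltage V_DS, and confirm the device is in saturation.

V_G = V_DD·R_2/(R_1+R_2) = 9.5×220/550 = 3.8 V. With the source grounded, V_GS = V_G = 3.8 V.
Assume saturation: I_D = (k_n/2)(V_GS − V_t)² = (1.7/2)×(3.8 − 2)² = 0.85×1.8² = 2.75 mA.
V_DS = V_DD − I_D·R_D = 9.5 − 2.75×2.7 = 2.06 V.
Saturation requires V_DS ≥ V_GS − V_t = 1.8 V; 2.06 ≥ 1.8 ✓.

I_D ≈ 2.8 mA, V_DS ≈ 2.1 V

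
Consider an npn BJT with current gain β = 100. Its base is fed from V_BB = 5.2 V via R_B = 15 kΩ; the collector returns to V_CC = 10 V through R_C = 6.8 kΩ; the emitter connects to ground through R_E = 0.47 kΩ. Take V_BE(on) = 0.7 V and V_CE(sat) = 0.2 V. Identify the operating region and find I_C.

Assume active: I_B = (5.2 − 0.7)/(15 + 101×0.47) = 0.072 mA, I_C = β·I_B = 7.2 mA.
Then V_CE = 10 − 7.2×6.8 − 7.28×0.47 = -42.4 V < 0.2 V — the active assumption fails.
Re-solve with V_CE = 0.2 V. KCL at the emitter: V_E/R_E = (V_BB−0.7−V_E)/R_B + (V_CC−0.2−V_E)/R_C, giving V_E = 0.744 V.
I_C = (V_CC − 0.2 − V_E)/R_C = (9.8 − 0.744)/6.8 = 1.33 mA.
Check: I_B = (4.5 − 0.744)/15 = 0.25 mA, and β·I_B = 25 mA > I_C, confirming saturation.

saturation; I_C ≈ 1.3 mA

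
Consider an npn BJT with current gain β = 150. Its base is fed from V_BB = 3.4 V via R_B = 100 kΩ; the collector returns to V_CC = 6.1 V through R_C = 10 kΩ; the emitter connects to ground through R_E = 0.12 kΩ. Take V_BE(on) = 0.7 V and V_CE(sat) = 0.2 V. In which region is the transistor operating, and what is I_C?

saturation; I_C ≈ 0.58 mA

Assume active: I_B = (3.4 − 0.7)/(100 + 151×0.12) = 0.0229 mA, I_C = β·I_B = 3.43 mA.
Then V_CE = 6.1 − 3.43×10 − 3.45×0.12 = -28.6 V < 0.2 V — the active assumption fails.
Re-solve with V_CE = 0.2 V. KCL at the emitter: V_E/R_E = (V_BB−0.7−V_E)/R_B + (V_CC−0.2−V_E)/R_C, giving V_E = 0.0731 V.
I_C = (V_CC − 0.2 − V_E)/R_C = (5.9 − 0.0731)/10 = 0.583 mA.
Check: I_B = (2.7 − 0.0731)/100 = 0.0263 mA, and β·I_B = 3.94 mA > I_C, confirming saturation.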